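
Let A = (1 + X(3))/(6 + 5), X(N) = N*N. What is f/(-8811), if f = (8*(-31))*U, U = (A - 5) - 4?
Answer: -248/1089 ≈ -0.22773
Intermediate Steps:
X(N) = N**2
A = 10/11 (A = (1 + 3**2)/(6 + 5) = (1 + 9)/11 = 10*(1/11) = 10/11 ≈ 0.90909)
U = -89/11 (U = (10/11 - 5) - 4 = -45/11 - 4 = -89/11 ≈ -8.0909)
f = 22072/11 (f = (8*(-31))*(-89/11) = -248*(-89/11) = 22072/11 ≈ 2006.5)
f/(-8811) = (22072/11)/(-8811) = (22072/11)*(-1/8811) = -248/1089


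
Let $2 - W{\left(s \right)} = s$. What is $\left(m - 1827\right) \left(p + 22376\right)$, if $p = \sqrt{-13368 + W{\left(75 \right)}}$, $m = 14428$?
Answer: $281959976 + 12601 i \sqrt{13441} \approx 2.8196 \cdot 10^{8} + 1.4609 \cdot 10^{6} i$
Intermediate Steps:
$W{\left(s \right)} = 2 - s$
$p = i \sqrt{13441}$ ($p = \sqrt{-13368 + \left(2 - 75\right)} = \sqrt{-13368 - 73} = \sqrt{-13441} = i \sqrt{13441} \approx 115.94 i$)
$\left(m - 1827\right) \left(p + 22376\right) = \left(14428 - 1827\right) \left(i \sqrt{13441} + 22376\right) = 12601 \left(22376 + i \sqrt{13441}\right) = 281959976 + 12601 i \sqrt{13441}$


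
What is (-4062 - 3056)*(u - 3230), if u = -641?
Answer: 27553778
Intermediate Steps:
(-4062 - 3056)*(u - 3230) = (-4062 - 3056)*(-641 - 3230) = -7118*(-3871) = 27553778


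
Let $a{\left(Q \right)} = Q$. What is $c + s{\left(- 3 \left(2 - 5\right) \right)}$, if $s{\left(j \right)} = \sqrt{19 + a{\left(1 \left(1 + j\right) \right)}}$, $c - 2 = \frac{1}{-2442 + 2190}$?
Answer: $\frac{503}{252} + \sqrt{29} \approx 7.3812$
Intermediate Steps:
$c = \frac{503}{252}$ ($c = 2 + \frac{1}{-2442 + 2190} = 2 + \frac{1}{-252} = 2 - \frac{1}{252} = \frac{503}{252} \approx 1.996$)
$s{\left(j \right)} = \sqrt{20 + j}$ ($s{\left(j \right)} = \sqrt{19 + 1 \left(1 + j\right)} = \sqrt{19 + \left(1 + j\right)} = \sqrt{20 + j}$)
$c + s{\left(- 3 \left(2 - 5\right) \right)} = \frac{503}{252} + \sqrt{20 - 3 \left(2 - 5\right)} = \frac{503}{252} + \sqrt{20 - -9} = \frac{503}{252} + \sqrt{20 + 9} = \frac{503}{252} + \sqrt{29}$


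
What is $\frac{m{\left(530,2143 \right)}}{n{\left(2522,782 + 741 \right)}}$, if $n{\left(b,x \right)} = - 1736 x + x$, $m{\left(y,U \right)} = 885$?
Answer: $- \frac{177}{528481} \approx -0.00033492$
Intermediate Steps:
$n{\left(b,x \right)} = - 1735 x$
$\frac{m{\left(530,2143 \right)}}{n{\left(2522,782 + 741 \right)}} = \frac{885}{\left(-1735\right) \left(782 + 741\right)} = \frac{885}{\left(-1735\right) 1523} = \frac{885}{-2642405} = 885 \left(- \frac{1}{2642405}\right) = - \frac{177}{528481}$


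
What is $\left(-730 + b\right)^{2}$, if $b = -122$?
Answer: $725904$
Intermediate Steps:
$\left(-730 + b\right)^{2} = \left(-730 - 122\right)^{2} = \left(-852\right)^{2} = 725904$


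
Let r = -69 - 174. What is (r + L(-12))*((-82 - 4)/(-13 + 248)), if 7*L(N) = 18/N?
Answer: 29283/329 ≈ 89.006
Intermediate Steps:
r = -243
L(N) = 18/(7*N) (L(N) = (18/N)/7 = 18/(7*N))
(r + L(-12))*((-82 - 4)/(-13 + 248)) = (-243 + (18/7)/(-12))*((-82 - 4)/(-13 + 248)) = (-243 + (18/7)*(-1/12))*(-86/235) = (-243 - 3/14)*(-86*1/235) = -3405/14*(-86/235) = 29283/329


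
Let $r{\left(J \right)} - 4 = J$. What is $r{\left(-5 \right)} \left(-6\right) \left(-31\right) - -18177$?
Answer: $17991$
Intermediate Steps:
$r{\left(J \right)} = 4 + J$
$r{\left(-5 \right)} \left(-6\right) \left(-31\right) - -18177 = \left(4 - 5\right) \left(-6\right) \left(-31\right) - -18177 = \left(-1\right) \left(-6\right) \left(-31\right) + 18177 = 6 \left(-31\right) + 18177 = -186 + 18177 = 17991$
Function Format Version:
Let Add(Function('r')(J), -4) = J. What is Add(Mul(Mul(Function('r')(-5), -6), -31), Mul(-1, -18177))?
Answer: 17991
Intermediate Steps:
Function('r')(J) = Add(4, J)
Add(Mul(Mul(Function('r')(-5), -6), -31), Mul(-1, -18177)) = Add(Mul(Mul(Add(4, -5), -6), -31), Mul(-1, -18177)) = Add(Mul(Mul(-1, -6), -31), 18177) = Add(Mul(6, -31), 18177) = Add(-186, 18177) = 17991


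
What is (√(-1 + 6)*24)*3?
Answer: 72*√5 ≈ 161.00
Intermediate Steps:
(√(-1 + 6)*24)*3 = (√5*24)*3 = (24*√5)*3 = 72*√5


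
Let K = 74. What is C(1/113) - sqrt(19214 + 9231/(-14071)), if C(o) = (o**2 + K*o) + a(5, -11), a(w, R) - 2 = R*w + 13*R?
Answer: -2494361/12769 - sqrt(3804108400373)/14071 ≈ -333.96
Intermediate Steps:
a(w, R) = 2 + 13*R + R*w (a(w, R) = 2 + (R*w + 13*R) = 2 + (13*R + R*w) = 2 + 13*R + R*w)
C(o) = -196 + o**2 + 74*o (C(o) = (o**2 + 74*o) + (2 + 13*(-11) - 11*5) = (o**2 + 74*o) + (2 - 143 - 55) = (o**2 + 74*o) - 196 = -196 + o**2 + 74*o)
C(1/113) - sqrt(19214 + 9231/(-14071)) = (-196 + (1/113)**2 + 74/113) - sqrt(19214 + 9231/(-14071)) = (-196 + (1/113)**2 + 74*(1/113)) - sqrt(19214 + 9231*(-1/14071)) = (-196 + 1/12769 + 74/113) - sqrt(19214 - 9231/14071) = -2494361/12769 - sqrt(270350963/14071) = -2494361/12769 - sqrt(3804108400373)/14071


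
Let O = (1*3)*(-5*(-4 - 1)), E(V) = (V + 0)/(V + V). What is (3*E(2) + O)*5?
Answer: 765/2 ≈ 382.50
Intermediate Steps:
E(V) = 1/2 (E(V) = V/((2*V)) = V*(1/(2*V)) = 1/2)
O = 75 (O = 3*(-5*(-5)) = 3*25 = 75)
(3*E(2) + O)*5 = (3*(1/2) + 75)*5 = (3/2 + 75)*5 = (153/2)*5 = 765/2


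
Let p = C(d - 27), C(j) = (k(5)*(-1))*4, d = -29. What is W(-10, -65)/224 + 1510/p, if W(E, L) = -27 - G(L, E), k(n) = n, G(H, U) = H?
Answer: -8437/112 ≈ -75.330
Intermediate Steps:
W(E, L) = -27 - L
C(j) = -20 (C(j) = (5*(-1))*4 = -5*4 = -20)
p = -20
W(-10, -65)/224 + 1510/p = (-27 - 1*(-65))/224 + 1510/(-20) = (-27 + 65)*(1/224) + 1510*(-1/20) = 38*(1/224) - 151/2 = 19/112 - 151/2 = -8437/112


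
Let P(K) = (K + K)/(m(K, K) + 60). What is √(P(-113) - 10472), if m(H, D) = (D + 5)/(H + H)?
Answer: I*√122313541281/3417 ≈ 102.35*I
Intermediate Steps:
m(H, D) = (5 + D)/(2*H) (m(H, D) = (5 + D)/((2*H)) = (5 + D)*(1/(2*H)) = (5 + D)/(2*H))
P(K) = 2*K/(60 + (5 + K)/(2*K)) (P(K) = (K + K)/((5 + K)/(2*K) + 60) = (2*K)/(60 + (5 + K)/(2*K)) = 2*K/(60 + (5 + K)/(2*K)))
√(P(-113) - 10472) = √(4*(-113)²/(5 + 121*(-113)) - 10472) = √(4*12769/(5 - 13673) - 10472) = √(4*12769/(-13668) - 10472) = √(4*12769*(-1/13668) - 10472) = √(-12769/3417 - 10472) = √(-35795593/3417) = I*√122313541281/3417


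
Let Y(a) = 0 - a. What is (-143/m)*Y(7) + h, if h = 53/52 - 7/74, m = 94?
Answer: 1046575/90428 ≈ 11.574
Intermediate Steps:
Y(a) = -a
h = 1779/1924 (h = 53*(1/52) - 7*1/74 = 53/52 - 7/74 = 1779/1924 ≈ 0.92464)
(-143/m)*Y(7) + h = (-143/94)*(-1*7) + 1779/1924 = -143*1/94*(-7) + 1779/1924 = -143/94*(-7) + 1779/1924 = 1001/94 + 1779/1924 = 1046575/90428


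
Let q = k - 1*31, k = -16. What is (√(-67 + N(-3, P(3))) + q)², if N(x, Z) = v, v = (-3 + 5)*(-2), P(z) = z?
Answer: (47 - I*√71)² ≈ 2138.0 - 792.06*I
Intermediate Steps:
v = -4 (v = 2*(-2) = -4)
N(x, Z) = -4
q = -47 (q = -16 - 1*31 = -16 - 31 = -47)
(√(-67 + N(-3, P(3))) + q)² = (√(-67 - 4) - 47)² = (√(-71) - 47)² = (I*√71 - 47)² = (-47 + I*√71)²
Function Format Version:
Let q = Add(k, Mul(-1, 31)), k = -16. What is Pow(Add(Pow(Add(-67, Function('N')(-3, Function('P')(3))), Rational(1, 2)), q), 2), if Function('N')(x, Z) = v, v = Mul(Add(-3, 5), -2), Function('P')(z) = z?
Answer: Pow(Add(47, Mul(-1, I, Pow(71, Rational(1, 2)))), 2) ≈ Add(2138.0, Mul(-792.06, I))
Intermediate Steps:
v = -4 (v = Mul(2, -2) = -4)
Function('N')(x, Z) = -4
q = -47 (q = Add(-16, Mul(-1, 31)) = Add(-16, -31) = -47)
Pow(Add(Pow(Add(-67, Function('N')(-3, Function('P')(3))), Rational(1, 2)), q), 2) = Pow(Add(Pow(Add(-67, -4), Rational(1, 2)), -47), 2) = Pow(Add(Pow(-71, Rational(1, 2)), -47), 2) = Pow(Add(Mul(I, Pow(71, Rational(1, 2))), -47), 2) = Pow(Add(-47, Mul(I, Pow(71, Rational(1, 2)))), 2)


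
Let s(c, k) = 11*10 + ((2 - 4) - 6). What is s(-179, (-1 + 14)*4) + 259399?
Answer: 259501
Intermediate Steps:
s(c, k) = 102 (s(c, k) = 110 + (-2 - 6) = 110 - 8 = 102)
s(-179, (-1 + 14)*4) + 259399 = 102 + 259399 = 259501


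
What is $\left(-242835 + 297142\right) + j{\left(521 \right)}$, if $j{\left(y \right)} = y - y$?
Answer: $54307$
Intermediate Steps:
$j{\left(y \right)} = 0$
$\left(-242835 + 297142\right) + j{\left(521 \right)} = \left(-242835 + 297142\right) + 0 = 54307 + 0 = 54307$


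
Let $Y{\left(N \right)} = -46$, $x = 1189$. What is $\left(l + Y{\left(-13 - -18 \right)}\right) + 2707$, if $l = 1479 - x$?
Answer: $2951$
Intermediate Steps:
$l = 290$ ($l = 1479 - 1189 = 290$)
$\left(l + Y{\left(-13 - -18 \right)}\right) + 2707 = \left(290 - 46\right) + 2707 = 244 + 2707 = 2951$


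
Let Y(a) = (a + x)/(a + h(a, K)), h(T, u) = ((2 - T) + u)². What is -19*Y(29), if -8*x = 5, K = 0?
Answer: -4313/6064 ≈ -0.71125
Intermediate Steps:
x = -5/8 (x = -⅛*5 = -5/8 ≈ -0.62500)
h(T, u) = (2 + u - T)²
Y(a) = (-5/8 + a)/(a + (2 - a)²) (Y(a) = (a - 5/8)/(a + (2 + 0 - a)²) = (-5/8 + a)/(a + (2 - a)²))
-19*Y(29) = -19*(-5/8 + 29)/(29 + (2 - 1*29)²) = -19*227/((29 + (2 - 29)²)*8) = -19*227/((29 + (-27)²)*8) = -19*227/((29 + 729)*8) = -19*227/(758*8) = -19*227/6064 = -4313/6064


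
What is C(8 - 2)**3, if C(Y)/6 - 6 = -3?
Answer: 5832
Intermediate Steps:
C(Y) = 18 (C(Y) = 36 + 6*(-3) = 36 - 18 = 18)
C(8 - 2)**3 = 18**3 = 5832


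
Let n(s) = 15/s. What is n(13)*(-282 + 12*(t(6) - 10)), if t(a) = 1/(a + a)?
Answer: -6015/13 ≈ -462.69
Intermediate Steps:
t(a) = 1/(2*a)
n(13)*(-282 + 12*(t(6) - 10)) = (15/13)*(-282 + 12*((1/2)/6 - 10)) = (15*(1/13))*(-282 + 12*((1/2)*(1/6) - 10)) = 15*(-282 + 12*(1/12 - 10))/13 = 15*(-282 + 12*(-119/12))/13 = 15*(-282 - 119)/13 = (15/13)*(-401) = -6015/13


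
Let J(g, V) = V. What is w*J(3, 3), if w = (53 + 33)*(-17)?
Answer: -4386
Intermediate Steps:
w = -1462 (w = 86*(-17) = -1462)
w*J(3, 3) = -1462*3 = -4386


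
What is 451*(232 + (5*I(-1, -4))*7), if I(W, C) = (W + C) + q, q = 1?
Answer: 41492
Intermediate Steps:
I(W, C) = 1 + C + W (I(W, C) = (W + C) + 1 = (C + W) + 1 = 1 + C + W)
451*(232 + (5*I(-1, -4))*7) = 451*(232 + (5*(1 - 4 - 1))*7) = 451*(232 + (5*(-4))*7) = 451*(232 - 20*7) = 451*(232 - 140) = 451*92 = 41492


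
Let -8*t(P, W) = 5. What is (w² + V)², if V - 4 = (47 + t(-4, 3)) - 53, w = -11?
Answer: 896809/64 ≈ 14013.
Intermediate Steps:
t(P, W) = -5/8 (t(P, W) = -⅛*5 = -5/8)
V = -21/8 (V = 4 + ((47 - 5/8) - 53) = 4 + (371/8 - 53) = 4 - 53/8 = -21/8 ≈ -2.6250)
(w² + V)² = ((-11)² - 21/8)² = (121 - 21/8)² = (947/8)² = 896809/64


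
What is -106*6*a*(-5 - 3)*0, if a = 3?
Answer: 0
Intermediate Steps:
-106*6*a*(-5 - 3)*0 = -106*6*3*(-5 - 3)*0 = -1908*(-8*0) = -1908*0 = -106*0 = 0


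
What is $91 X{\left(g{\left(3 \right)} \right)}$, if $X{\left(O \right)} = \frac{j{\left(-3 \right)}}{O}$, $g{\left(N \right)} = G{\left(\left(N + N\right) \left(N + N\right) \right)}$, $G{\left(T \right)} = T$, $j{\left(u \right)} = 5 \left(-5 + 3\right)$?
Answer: $- \frac{455}{18} \approx -25.278$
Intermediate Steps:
$j{\left(u \right)} = -10$ ($j{\left(u \right)} = 5 \left(-2\right) = -10$)
$g{\left(N \right)} = 4 N^{2}$ ($g{\left(N \right)} = \left(N + N\right) \left(N + N\right) = 2 N 2 N = 4 N^{2}$)
$X{\left(O \right)} = - \frac{10}{O}$
$91 X{\left(g{\left(3 \right)} \right)} = 91 \left(- \frac{10}{4 \cdot 3^{2}}\right) = 91 \left(- \frac{10}{4 \cdot 9}\right) = 91 \left(- \frac{10}{36}\right) = 91 \left(\left(-10\right) \frac{1}{36}\right) = 91 \left(- \frac{5}{18}\right) = - \frac{455}{18}$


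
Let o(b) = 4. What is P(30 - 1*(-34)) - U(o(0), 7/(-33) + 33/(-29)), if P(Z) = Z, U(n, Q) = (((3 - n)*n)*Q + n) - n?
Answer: 56080/957 ≈ 58.600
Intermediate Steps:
U(n, Q) = Q*n*(3 - n) (U(n, Q) = ((n*(3 - n))*Q + n) - n = (Q*n*(3 - n) + n) - n = (n + Q*n*(3 - n)) - n = Q*n*(3 - n))
P(30 - 1*(-34)) - U(o(0), 7/(-33) + 33/(-29)) = (30 - 1*(-34)) - (7/(-33) + 33/(-29))*4*(3 - 1*4) = (30 + 34) - (7*(-1/33) + 33*(-1/29))*4*(3 - 4) = 64 - (-7/33 - 33/29)*4*(-1) = 64 - (-1292)*4*(-1)/957 = 64 - 1*5168/957 = 64 - 5168/957 = 56080/957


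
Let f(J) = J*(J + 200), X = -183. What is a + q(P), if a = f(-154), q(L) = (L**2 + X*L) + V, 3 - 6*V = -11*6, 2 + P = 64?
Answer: -29149/2 ≈ -14575.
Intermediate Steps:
P = 62 (P = -2 + 64 = 62)
V = 23/2 (V = 1/2 - (-11)*6/6 = 1/2 - 1/6*(-66) = 1/2 + 11 = 23/2 ≈ 11.500)
q(L) = 23/2 + L**2 - 183*L (q(L) = (L**2 - 183*L) + 23/2 = 23/2 + L**2 - 183*L)
f(J) = J*(200 + J)
a = -7084 (a = -154*(200 - 154) = -154*46 = -7084)
a + q(P) = -7084 + (23/2 + 62**2 - 183*62) = -7084 + (23/2 + 3844 - 11346) = -7084 - 14981/2 = -29149/2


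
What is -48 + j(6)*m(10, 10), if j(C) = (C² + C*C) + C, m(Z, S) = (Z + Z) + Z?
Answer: 2292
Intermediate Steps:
m(Z, S) = 3*Z (m(Z, S) = 2*Z + Z = 3*Z)
j(C) = C + 2*C² (j(C) = (C² + C²) + C = 2*C² + C = C + 2*C²)
-48 + j(6)*m(10, 10) = -48 + (6*(1 + 2*6))*(3*10) = -48 + (6*(1 + 12))*30 = -48 + (6*13)*30 = -48 + 78*30 = -48 + 2340 = 2292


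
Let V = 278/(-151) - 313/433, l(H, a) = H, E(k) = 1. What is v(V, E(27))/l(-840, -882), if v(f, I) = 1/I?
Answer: -1/840 ≈ -0.0011905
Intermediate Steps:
V = -167637/65383 (V = 278*(-1/151) - 313*1/433 = -278/151 - 313/433 = -167637/65383 ≈ -2.5639)
v(V, E(27))/l(-840, -882) = 1/(1*(-840)) = 1*(-1/840) = -1/840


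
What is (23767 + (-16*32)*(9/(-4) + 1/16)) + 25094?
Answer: 49981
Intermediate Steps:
(23767 + (-16*32)*(9/(-4) + 1/16)) + 25094 = (23767 - 512*(9*(-¼) + 1*(1/16))) + 25094 = (23767 - 512*(-9/4 + 1/16)) + 25094 = (23767 - 512*(-35/16)) + 25094 = (23767 + 1120) + 25094 = 24887 + 25094 = 49981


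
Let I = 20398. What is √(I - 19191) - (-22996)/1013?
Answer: 22996/1013 + √1207 ≈ 57.443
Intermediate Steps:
√(I - 19191) - (-22996)/1013 = √(20398 - 19191) - (-22996)/1013 = √1207 - (-22996)/1013 = √1207 - 1*(-22996/1013) = √1207 + 22996/1013 = 22996/1013 + √1207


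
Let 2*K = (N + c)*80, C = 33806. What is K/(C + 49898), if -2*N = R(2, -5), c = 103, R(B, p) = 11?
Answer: 975/20926 ≈ 0.046593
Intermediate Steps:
N = -11/2 (N = -1/2*11 = -11/2 ≈ -5.5000)
K = 3900 (K = ((-11/2 + 103)*80)/2 = ((195/2)*80)/2 = (1/2)*7800 = 3900)
K/(C + 49898) = 3900/(33806 + 49898) = 3900/83704 = 3900*(1/83704) = 975/20926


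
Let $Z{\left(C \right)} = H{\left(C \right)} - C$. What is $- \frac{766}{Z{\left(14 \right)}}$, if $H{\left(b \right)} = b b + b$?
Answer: $- \frac{383}{98} \approx -3.9082$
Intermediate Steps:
$H{\left(b \right)} = b + b^{2}$ ($H{\left(b \right)} = b^{2} + b = b + b^{2}$)
$Z{\left(C \right)} = - C + C \left(1 + C\right)$ ($Z{\left(C \right)} = C \left(1 + C\right) - C = - C + C \left(1 + C\right)$)
$- \frac{766}{Z{\left(14 \right)}} = - \frac{766}{14^{2}} = - \frac{766}{196} = \left(-766\right) \frac{1}{196} = - \frac{383}{98}$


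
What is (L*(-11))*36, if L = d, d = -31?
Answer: 12276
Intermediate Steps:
L = -31
(L*(-11))*36 = -31*(-11)*36 = 341*36 = 12276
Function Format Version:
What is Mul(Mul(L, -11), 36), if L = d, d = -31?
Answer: 12276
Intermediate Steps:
L = -31
Mul(Mul(L, -11), 36) = Mul(Mul(-31, -11), 36) = Mul(341, 36) = 12276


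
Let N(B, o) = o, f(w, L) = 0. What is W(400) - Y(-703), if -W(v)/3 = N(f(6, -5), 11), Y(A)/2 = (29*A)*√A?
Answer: -33 + 40774*I*√703 ≈ -33.0 + 1.0811e+6*I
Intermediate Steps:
Y(A) = 58*A^(3/2) (Y(A) = 2*((29*A)*√A) = 2*(29*A^(3/2)) = 58*A^(3/2))
W(v) = -33 (W(v) = -3*11 = -33)
W(400) - Y(-703) = -33 - 58*(-703)^(3/2) = -33 - 58*(-703*I*√703) = -33 - (-40774)*I*√703 = -33 + 40774*I*√703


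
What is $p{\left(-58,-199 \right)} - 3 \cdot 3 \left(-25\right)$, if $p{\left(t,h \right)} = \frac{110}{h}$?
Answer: $\frac{44665}{199} \approx 224.45$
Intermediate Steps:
$p{\left(-58,-199 \right)} - 3 \cdot 3 \left(-25\right) = \frac{110}{-199} - 3 \cdot 3 \left(-25\right) = 110 \left(- \frac{1}{199}\right) - 9 \left(-25\right) = - \frac{110}{199} - -225 = - \frac{110}{199} + 225 = \frac{44665}{199}$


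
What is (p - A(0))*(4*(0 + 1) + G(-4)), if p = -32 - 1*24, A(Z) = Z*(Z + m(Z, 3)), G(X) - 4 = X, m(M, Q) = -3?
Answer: -224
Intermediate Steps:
G(X) = 4 + X
A(Z) = Z*(-3 + Z) (A(Z) = Z*(Z - 3) = Z*(-3 + Z))
p = -56 (p = -32 - 24 = -56)
(p - A(0))*(4*(0 + 1) + G(-4)) = (-56 - 0*(-3 + 0))*(4*(0 + 1) + (4 - 4)) = (-56 - 0*(-3))*(4*1 + 0) = (-56 - 1*0)*(4 + 0) = (-56 + 0)*4 = -56*4 = -224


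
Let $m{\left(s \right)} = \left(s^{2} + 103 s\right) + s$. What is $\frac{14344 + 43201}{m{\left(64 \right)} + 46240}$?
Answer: $\frac{57545}{56992} \approx 1.0097$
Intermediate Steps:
$m{\left(s \right)} = s^{2} + 104 s$
$\frac{14344 + 43201}{m{\left(64 \right)} + 46240} = \frac{14344 + 43201}{64 \left(104 + 64\right) + 46240} = \frac{57545}{64 \cdot 168 + 46240} = \frac{57545}{10752 + 46240} = \frac{57545}{56992}$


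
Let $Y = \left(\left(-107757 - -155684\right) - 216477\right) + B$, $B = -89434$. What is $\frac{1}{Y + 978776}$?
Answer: $\frac{1}{720792} \approx 1.3874 \cdot 10^{-6}$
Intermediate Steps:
$Y = -257984$ ($Y = \left(\left(-107757 - -155684\right) - 216477\right) - 89434 = \left(\left(-107757 + 155684\right) - 216477\right) - 89434 = \left(47927 - 216477\right) - 89434 = -168550 - 89434 = -257984$)
$\frac{1}{Y + 978776} = \frac{1}{-257984 + 978776} = \frac{1}{720792}$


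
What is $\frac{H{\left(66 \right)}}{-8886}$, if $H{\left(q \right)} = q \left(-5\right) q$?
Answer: $\frac{3630}{1481} \approx 2.451$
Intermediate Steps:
$H{\left(q \right)} = - 5 q^{2}$ ($H{\left(q \right)} = - 5 q q = - 5 q^{2}$)
$\frac{H{\left(66 \right)}}{-8886} = \frac{\left(-5\right) 66^{2}}{-8886} = \left(-5\right) 4356 \left(- \frac{1}{8886}\right) = \left(-21780\right) \left(- \frac{1}{8886}\right) = \frac{3630}{1481}$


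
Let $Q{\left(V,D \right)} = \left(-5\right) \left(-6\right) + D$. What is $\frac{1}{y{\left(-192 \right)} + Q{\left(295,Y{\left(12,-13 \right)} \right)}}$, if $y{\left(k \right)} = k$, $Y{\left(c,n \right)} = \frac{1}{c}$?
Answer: $- \frac{12}{1943} \approx -0.006176$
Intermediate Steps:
$Q{\left(V,D \right)} = 30 + D$
$\frac{1}{y{\left(-192 \right)} + Q{\left(295,Y{\left(12,-13 \right)} \right)}} = \frac{1}{-192 + \left(30 + \frac{1}{12}\right)} = \frac{1}{-192 + \frac{361}{12}} = \frac{1}{- \frac{1943}{12}} = - \frac{12}{1943}$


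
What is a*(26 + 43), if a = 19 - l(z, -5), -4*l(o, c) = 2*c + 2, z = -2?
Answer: 1173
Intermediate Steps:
l(o, c) = -½ - c/2 (l(o, c) = -(2*c + 2)/4 = -(2 + 2*c)/4 = -½ - c/2)
a = 17 (a = 19 - (-½ - ½*(-5)) = 19 - (-½ + 5/2) = 19 - 1*2 = 19 - 2 = 17)
a*(26 + 43) = 17*(26 + 43) = 17*69 = 1173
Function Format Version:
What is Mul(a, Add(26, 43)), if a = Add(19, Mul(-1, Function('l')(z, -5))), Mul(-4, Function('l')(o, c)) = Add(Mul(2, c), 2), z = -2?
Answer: 1173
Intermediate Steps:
Function('l')(o, c) = Add(Rational(-1, 2), Mul(Rational(-1, 2), c)) (Function('l')(o, c) = Mul(Rational(-1, 4), Add(Mul(2, c), 2)) = Mul(Rational(-1, 4), Add(2, Mul(2, c))) = Add(Rational(-1, 2), Mul(Rational(-1, 2), c)))
a = 17 (a = Add(19, Mul(-1, Add(Rational(-1, 2), Mul(Rational(-1, 2), -5)))) = Add(19, Mul(-1, Add(Rational(-1, 2), Rational(5, 2)))) = Add(19, Mul(-1, 2)) = Add(19, -2) = 17)
Mul(a, Add(26, 43)) = Mul(17, Add(26, 43)) = Mul(17, 69) = 1173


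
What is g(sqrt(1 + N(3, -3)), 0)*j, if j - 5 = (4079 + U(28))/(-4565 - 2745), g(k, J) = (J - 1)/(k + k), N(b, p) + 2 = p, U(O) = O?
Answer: 32443*I/29240 ≈ 1.1095*I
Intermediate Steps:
N(b, p) = -2 + p
g(k, J) = (-1 + J)/(2*k) (g(k, J) = (-1 + J)/((2*k)) = (-1 + J)*(1/(2*k)) = (-1 + J)/(2*k))
j = 32443/7310 (j = 5 + (4079 + 28)/(-4565 - 2745) = 5 + 4107/(-7310) = 5 + 4107*(-1/7310) = 5 - 4107/7310 = 32443/7310 ≈ 4.4382)
g(sqrt(1 + N(3, -3)), 0)*j = ((-1 + 0)/(2*(sqrt(1 + (-2 - 3)))))*(32443/7310) = ((1/2)*(-1)/sqrt(1 - 5))*(32443/7310) = ((1/2)*(-1)/sqrt(-4))*(32443/7310) = ((1/2)*(-1)/(2*I))*(32443/7310) = ((1/2)*(-I/2)*(-1))*(32443/7310) = (I/4)*(32443/7310) = 32443*I/29240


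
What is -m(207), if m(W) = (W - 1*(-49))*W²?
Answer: -10969344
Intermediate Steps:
m(W) = W²*(49 + W) (m(W) = (W + 49)*W² = (49 + W)*W² = W²*(49 + W))
-m(207) = -207²*(49 + 207) = -42849*256 = -1*10969344 = -10969344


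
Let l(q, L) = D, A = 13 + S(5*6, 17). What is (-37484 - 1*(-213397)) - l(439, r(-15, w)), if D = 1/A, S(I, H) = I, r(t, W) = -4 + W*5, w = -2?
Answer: 7564258/43 ≈ 1.7591e+5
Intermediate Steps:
r(t, W) = -4 + 5*W
A = 43 (A = 13 + 5*6 = 13 + 30 = 43)
D = 1/43 ≈ 0.023256
l(q, L) = 1/43
(-37484 - 1*(-213397)) - l(439, r(-15, w)) = (-37484 - 1*(-213397)) - 1*1/43 = (-37484 + 213397) - 1/43 = 175913 - 1/43 = 7564258/43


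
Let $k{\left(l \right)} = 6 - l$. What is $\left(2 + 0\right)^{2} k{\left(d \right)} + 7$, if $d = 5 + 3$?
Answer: $-1$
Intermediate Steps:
$d = 8$
$\left(2 + 0\right)^{2} k{\left(d \right)} + 7 = \left(2 + 0\right)^{2} \left(6 - 8\right) + 7 = 2^{2} \left(6 - 8\right) + 7 = 4 \left(-2\right) + 7 = -8 + 7 = -1$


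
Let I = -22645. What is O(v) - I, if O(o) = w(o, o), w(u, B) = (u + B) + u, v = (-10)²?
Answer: 22945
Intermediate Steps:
v = 100
w(u, B) = B + 2*u (w(u, B) = (B + u) + u = B + 2*u)
O(o) = 3*o (O(o) = o + 2*o = 3*o)
O(v) - I = 3*100 - 1*(-22645) = 300 + 22645 = 22945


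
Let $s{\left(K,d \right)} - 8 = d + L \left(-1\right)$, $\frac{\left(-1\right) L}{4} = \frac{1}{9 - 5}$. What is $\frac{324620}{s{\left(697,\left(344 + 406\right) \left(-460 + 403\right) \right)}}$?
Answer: $- \frac{324620}{42741} \approx -7.595$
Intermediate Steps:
$L = -1$ ($L = - \frac{4}{9 - 5} = - \frac{4}{4} = \left(-4\right) \frac{1}{4} = -1$)
$s{\left(K,d \right)} = 9 + d$ ($s{\left(K,d \right)} = 8 + \left(d - -1\right) = 8 + \left(d + 1\right) = 8 + \left(1 + d\right) = 9 + d$)
$\frac{324620}{s{\left(697,\left(344 + 406\right) \left(-460 + 403\right) \right)}} = \frac{324620}{9 + \left(344 + 406\right) \left(-460 + 403\right)} = \frac{324620}{9 + 750 \left(-57\right)} = \frac{324620}{9 - 42750} = \frac{324620}{-42741} = 324620 \left(- \frac{1}{42741}\right) = - \frac{324620}{42741}$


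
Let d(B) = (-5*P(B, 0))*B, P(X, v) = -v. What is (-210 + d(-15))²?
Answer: 44100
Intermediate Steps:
d(B) = 0 (d(B) = (-(-5)*0)*B = (-5*0)*B = 0*B = 0)
(-210 + d(-15))² = (-210 + 0)² = (-210)² = 44100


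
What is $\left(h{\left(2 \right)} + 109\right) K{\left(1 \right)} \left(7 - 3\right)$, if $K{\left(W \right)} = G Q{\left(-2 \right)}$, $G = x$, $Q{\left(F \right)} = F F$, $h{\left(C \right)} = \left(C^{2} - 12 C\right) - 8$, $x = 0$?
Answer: $0$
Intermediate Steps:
$h{\left(C \right)} = -8 + C^{2} - 12 C$
$Q{\left(F \right)} = F^{2}$
$G = 0$
$K{\left(W \right)} = 0$ ($K{\left(W \right)} = 0 \left(-2\right)^{2} = 0 \cdot 4 = 0$)
$\left(h{\left(2 \right)} + 109\right) K{\left(1 \right)} \left(7 - 3\right) = \left(\left(-8 + 2^{2} - 24\right) + 109\right) 0 \left(7 - 3\right) = \left(\left(-8 + 4 - 24\right) + 109\right) 0 \cdot 4 = \left(-28 + 109\right) 0 = 81 \cdot 0 = 0$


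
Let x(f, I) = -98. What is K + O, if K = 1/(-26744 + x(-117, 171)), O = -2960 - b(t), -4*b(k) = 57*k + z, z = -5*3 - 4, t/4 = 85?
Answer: 100939339/53684 ≈ 1880.3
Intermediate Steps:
t = 340 (t = 4*85 = 340)
z = -19 (z = -15 - 4 = -19)
b(k) = 19/4 - 57*k/4 (b(k) = -(57*k - 19)/4 = -(-19 + 57*k)/4 = 19/4 - 57*k/4)
O = 7521/4 (O = -2960 - (19/4 - 57/4*340) = -2960 - (19/4 - 4845) = -2960 - 1*(-19361/4) = -2960 + 19361/4 = 7521/4 ≈ 1880.3)
K = -1/26842 (K = 1/(-26744 - 98) = 1/(-26842) = -1/26842 ≈ -3.7255e-5)
K + O = -1/26842 + 7521/4 = 100939339/53684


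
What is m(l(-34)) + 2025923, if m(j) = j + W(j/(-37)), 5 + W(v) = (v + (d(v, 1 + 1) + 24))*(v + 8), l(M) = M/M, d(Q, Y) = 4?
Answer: 2773788436/1369 ≈ 2.0261e+6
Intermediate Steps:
l(M) = 1
W(v) = -5 + (8 + v)*(28 + v) (W(v) = -5 + (v + (4 + 24))*(v + 8) = -5 + (v + 28)*(8 + v) = -5 + (28 + v)*(8 + v) = -5 + (8 + v)*(28 + v))
m(j) = 219 + j/37 + j**2/1369 (m(j) = j + (219 + (j/(-37))**2 + 36*(j/(-37))) = j + (219 + (j*(-1/37))**2 + 36*(j*(-1/37))) = j + (219 + (-j/37)**2 + 36*(-j/37)) = j + (219 + j**2/1369 - 36*j/37) = j + (219 - 36*j/37 + j**2/1369) = 219 + j/37 + j**2/1369)
m(l(-34)) + 2025923 = (219 + (1/37)*1 + (1/1369)*1**2) + 2025923 = (219 + 1/37 + (1/1369)*1) + 2025923 = (219 + 1/37 + 1/1369) + 2025923 = 299849/1369 + 2025923 = 2773788436/1369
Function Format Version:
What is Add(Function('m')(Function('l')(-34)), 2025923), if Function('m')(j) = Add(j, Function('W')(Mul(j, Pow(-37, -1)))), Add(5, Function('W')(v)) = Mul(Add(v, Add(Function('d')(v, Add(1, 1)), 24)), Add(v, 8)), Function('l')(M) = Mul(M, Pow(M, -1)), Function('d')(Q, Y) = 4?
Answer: Rational(2773788436, 1369) ≈ 2.0261e+6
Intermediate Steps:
Function('l')(M) = 1
Function('W')(v) = Add(-5, Mul(Add(8, v), Add(28, v))) (Function('W')(v) = Add(-5, Mul(Add(v, Add(4, 24)), Add(v, 8))) = Add(-5, Mul(Add(v, 28), Add(8, v))) = Add(-5, Mul(Add(28, v), Add(8, v))) = Add(-5, Mul(Add(8, v), Add(28, v))))
Function('m')(j) = Add(219, Mul(Rational(1, 37), j), Mul(Rational(1, 1369), Pow(j, 2))) (Function('m')(j) = Add(j, Add(219, Pow(Mul(j, Pow(-37, -1)), 2), Mul(36, Mul(j, Pow(-37, -1))))) = Add(j, Add(219, Pow(Mul(j, Rational(-1, 37)), 2), Mul(36, Mul(j, Rational(-1, 37))))) = Add(j, Add(219, Pow(Mul(Rational(-1, 37), j), 2), Mul(36, Mul(Rational(-1, 37), j)))) = Add(j, Add(219, Mul(Rational(1, 1369), Pow(j, 2)), Mul(Rational(-36, 37), j))) = Add(j, Add(219, Mul(Rational(-36, 37), j), Mul(Rational(1, 1369), Pow(j, 2)))) = Add(219, Mul(Rational(1, 37), j), Mul(Rational(1, 1369), Pow(j, 2))))
Add(Function('m')(Function('l')(-34)), 2025923) = Add(Add(219, Mul(Rational(1, 37), 1), Mul(Rational(1, 1369), Pow(1, 2))), 2025923) = Add(Add(219, Rational(1, 37), Mul(Rational(1, 1369), 1)), 2025923) = Add(Add(219, Rational(1, 37), Rational(1, 1369)), 2025923) = Add(Rational(299849, 1369), 2025923) = Rational(2773788436, 1369)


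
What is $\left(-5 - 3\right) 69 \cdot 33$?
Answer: $-18216$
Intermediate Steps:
$\left(-5 - 3\right) 69 \cdot 33 = \left(-8\right) 69 \cdot 33 = \left(-552\right) 33 = -18216$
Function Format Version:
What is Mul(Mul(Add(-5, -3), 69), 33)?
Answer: -18216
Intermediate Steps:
Mul(Mul(Add(-5, -3), 69), 33) = Mul(Mul(-8, 69), 33) = Mul(-552, 33) = -18216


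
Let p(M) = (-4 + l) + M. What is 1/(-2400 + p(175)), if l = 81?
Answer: -1/2148 ≈ -0.00046555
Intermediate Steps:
p(M) = 77 + M (p(M) = (-4 + 81) + M = 77 + M)
1/(-2400 + p(175)) = 1/(-2400 + (77 + 175)) = 1/(-2400 + 252) = 1/(-2148) = -1/2148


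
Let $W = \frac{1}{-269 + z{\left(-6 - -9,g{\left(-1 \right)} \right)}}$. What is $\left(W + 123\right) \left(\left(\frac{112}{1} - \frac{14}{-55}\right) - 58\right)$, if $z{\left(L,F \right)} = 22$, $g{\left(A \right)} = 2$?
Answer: $\frac{18130784}{2717} \approx 6673.1$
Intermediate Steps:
$W = - \frac{1}{247}$ ($W = \frac{1}{-269 + 22} = \frac{1}{-247} = - \frac{1}{247} \approx -0.0040486$)
$\left(W + 123\right) \left(\left(\frac{112}{1} - \frac{14}{-55}\right) - 58\right) = \left(- \frac{1}{247} + 123\right) \left(\left(\frac{112}{1} - \frac{14}{-55}\right) - 58\right) = \frac{30380 \left(\left(112 \cdot 1 - - \frac{14}{55}\right) - 58\right)}{247} = \frac{30380 \left(\left(112 + \frac{14}{55}\right) - 58\right)}{247} = \frac{30380 \left(\frac{6174}{55} - 58\right)}{247} = \frac{30380}{247} \cdot \frac{2984}{55} = \frac{18130784}{2717}$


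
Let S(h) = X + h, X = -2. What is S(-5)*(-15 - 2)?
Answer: 119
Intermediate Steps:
S(h) = -2 + h
S(-5)*(-15 - 2) = (-2 - 5)*(-15 - 2) = -7*(-17) = 119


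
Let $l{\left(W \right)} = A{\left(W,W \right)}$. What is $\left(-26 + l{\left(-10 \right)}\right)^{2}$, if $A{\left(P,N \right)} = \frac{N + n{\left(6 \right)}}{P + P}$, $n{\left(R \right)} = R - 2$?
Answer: $\frac{66049}{100} \approx 660.49$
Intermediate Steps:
$n{\left(R \right)} = -2 + R$ ($n{\left(R \right)} = R - 2 = -2 + R$)
$A{\left(P,N \right)} = \frac{4 + N}{2 P}$ ($A{\left(P,N \right)} = \frac{N + \left(-2 + 6\right)}{P + P} = \frac{N + 4}{2 P} = \left(4 + N\right) \frac{1}{2 P} = \frac{4 + N}{2 P}$)
$l{\left(W \right)} = \frac{4 + W}{2 W}$
$\left(-26 + l{\left(-10 \right)}\right)^{2} = \left(-26 + \frac{4 - 10}{2 \left(-10\right)}\right)^{2} = \left(-26 + \frac{1}{2} \left(- \frac{1}{10}\right) \left(-6\right)\right)^{2} = \left(-26 + \frac{3}{10}\right)^{2} = \left(- \frac{257}{10}\right)^{2} = \frac{66049}{100}$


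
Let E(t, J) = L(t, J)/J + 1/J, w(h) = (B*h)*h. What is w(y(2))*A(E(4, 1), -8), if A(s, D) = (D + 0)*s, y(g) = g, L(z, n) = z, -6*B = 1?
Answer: 80/3 ≈ 26.667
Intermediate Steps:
B = -⅙ (B = -⅙*1 = -⅙ ≈ -0.16667)
w(h) = -h²/6 (w(h) = (-h/6)*h = -h²/6)
E(t, J) = 1/J + t/J (E(t, J) = t/J + 1/J = 1/J + t/J)
A(s, D) = D*s
w(y(2))*A(E(4, 1), -8) = (-⅙*2²)*(-8*(1 + 4)/1) = (-⅙*4)*(-8*5) = -(-16)*5/3 = -⅔*(-40) = 80/3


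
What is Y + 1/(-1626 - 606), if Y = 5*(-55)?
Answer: -613801/2232 ≈ -275.00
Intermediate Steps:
Y = -275
Y + 1/(-1626 - 606) = -275 + 1/(-1626 - 606) = -275 + 1/(-2232) = -275 - 1/2232 = -613801/2232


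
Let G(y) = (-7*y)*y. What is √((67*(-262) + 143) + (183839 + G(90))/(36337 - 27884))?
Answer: 2*I*√310749278983/8453 ≈ 131.89*I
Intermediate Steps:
G(y) = -7*y²
√((67*(-262) + 143) + (183839 + G(90))/(36337 - 27884)) = √((67*(-262) + 143) + (183839 - 7*90²)/(36337 - 27884)) = √((-17554 + 143) + (183839 - 7*8100)/8453) = √(-17411 + (183839 - 56700)*(1/8453)) = √(-17411 + 127139*(1/8453)) = √(-17411 + 127139/8453) = √(-147048044/8453) = 2*I*√310749278983/8453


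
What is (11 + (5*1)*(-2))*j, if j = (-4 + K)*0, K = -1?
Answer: 0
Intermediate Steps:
j = 0 (j = (-4 - 1)*0 = -5*0 = 0)
(11 + (5*1)*(-2))*j = (11 + (5*1)*(-2))*0 = (11 + 5*(-2))*0 = (11 - 10)*0 = 1*0 = 0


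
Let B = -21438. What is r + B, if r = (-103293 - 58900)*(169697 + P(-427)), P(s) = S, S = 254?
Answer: -27564883981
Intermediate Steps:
P(s) = 254
r = -27564862543 (r = (-103293 - 58900)*(169697 + 254) = -162193*169951 = -27564862543)
r + B = -27564862543 - 21438 = -27564883981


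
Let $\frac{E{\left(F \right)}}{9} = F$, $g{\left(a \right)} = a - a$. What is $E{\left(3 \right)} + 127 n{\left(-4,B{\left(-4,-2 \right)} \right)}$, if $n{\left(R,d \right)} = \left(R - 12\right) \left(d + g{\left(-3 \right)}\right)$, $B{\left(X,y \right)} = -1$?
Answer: $2059$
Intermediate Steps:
$g{\left(a \right)} = 0$
$E{\left(F \right)} = 9 F$
$n{\left(R,d \right)} = d \left(-12 + R\right)$ ($n{\left(R,d \right)} = \left(R - 12\right) \left(d + 0\right) = \left(-12 + R\right) d = d \left(-12 + R\right)$)
$E{\left(3 \right)} + 127 n{\left(-4,B{\left(-4,-2 \right)} \right)} = 9 \cdot 3 + 127 \left(- (-12 - 4)\right) = 27 + 127 \left(\left(-1\right) \left(-16\right)\right) = 27 + 127 \cdot 16 = 27 + 2032 = 2059$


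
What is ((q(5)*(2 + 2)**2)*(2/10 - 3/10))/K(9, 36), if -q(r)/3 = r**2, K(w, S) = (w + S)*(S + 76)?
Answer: 1/42 ≈ 0.023810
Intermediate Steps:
K(w, S) = (76 + S)*(S + w) (K(w, S) = (S + w)*(76 + S) = (76 + S)*(S + w))
q(r) = -3*r**2
((q(5)*(2 + 2)**2)*(2/10 - 3/10))/K(9, 36) = (((-3*5**2)*(2 + 2)**2)*(2/10 - 3/10))/(36**2 + 76*36 + 76*9 + 36*9) = ((-3*25*4**2)*(2*(1/10) - 3*1/10))/(1296 + 2736 + 684 + 324) = ((-75*16)*(1/5 - 3/10))/5040 = -1200*(-1/10)*(1/5040) = 120*(1/5040) = 1/42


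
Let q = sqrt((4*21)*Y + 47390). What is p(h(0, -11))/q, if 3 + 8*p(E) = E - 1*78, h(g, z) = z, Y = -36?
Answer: -23*sqrt(44366)/88732 ≈ -0.054597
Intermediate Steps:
q = sqrt(44366) (q = sqrt((4*21)*(-36) + 47390) = sqrt(84*(-36) + 47390) = sqrt(-3024 + 47390) = sqrt(44366) ≈ 210.63)
p(E) = -81/8 + E/8 (p(E) = -3/8 + (E - 1*78)/8 = -3/8 + (E - 78)/8 = -3/8 + (-78 + E)/8 = -3/8 + (-39/4 + E/8) = -81/8 + E/8)
p(h(0, -11))/q = (-81/8 + (1/8)*(-11))/(sqrt(44366)) = (-81/8 - 11/8)*(sqrt(44366)/44366) = -23*sqrt(44366)/88732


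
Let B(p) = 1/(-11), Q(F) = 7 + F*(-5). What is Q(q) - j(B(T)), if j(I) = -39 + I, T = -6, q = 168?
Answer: -8733/11 ≈ -793.91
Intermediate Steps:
Q(F) = 7 - 5*F
B(p) = -1/11
Q(q) - j(B(T)) = (7 - 5*168) - (-39 - 1/11) = (7 - 840) - 1*(-430/11) = -833 + 430/11 = -8733/11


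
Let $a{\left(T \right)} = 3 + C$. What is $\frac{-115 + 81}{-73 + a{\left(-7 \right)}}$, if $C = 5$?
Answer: $\frac{34}{65} \approx 0.52308$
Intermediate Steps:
$a{\left(T \right)} = 8$ ($a{\left(T \right)} = 3 + 5 = 8$)
$\frac{-115 + 81}{-73 + a{\left(-7 \right)}} = \frac{-115 + 81}{-73 + 8} = - \frac{34}{-65} = \left(-34\right) \left(- \frac{1}{65}\right) = \frac{34}{65}$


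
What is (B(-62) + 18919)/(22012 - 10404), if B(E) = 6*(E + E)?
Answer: 18175/11608 ≈ 1.5657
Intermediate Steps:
B(E) = 12*E (B(E) = 6*(2*E) = 12*E)
(B(-62) + 18919)/(22012 - 10404) = (12*(-62) + 18919)/(22012 - 10404) = (-744 + 18919)/11608 = 18175*(1/11608) = 18175/11608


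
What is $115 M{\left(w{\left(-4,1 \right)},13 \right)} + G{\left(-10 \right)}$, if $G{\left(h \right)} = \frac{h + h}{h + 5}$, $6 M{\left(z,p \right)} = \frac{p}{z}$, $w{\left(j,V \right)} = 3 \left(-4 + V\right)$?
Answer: $- \frac{1279}{54} \approx -23.685$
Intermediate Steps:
$w{\left(j,V \right)} = -12 + 3 V$
$M{\left(z,p \right)} = \frac{p}{6 z}$ ($M{\left(z,p \right)} = \frac{p \frac{1}{z}}{6} = \frac{p}{6 z}$)
$G{\left(h \right)} = \frac{2 h}{5 + h}$
$115 M{\left(w{\left(-4,1 \right)},13 \right)} + G{\left(-10 \right)} = 115 \cdot \frac{1}{6} \cdot 13 \frac{1}{-12 + 3 \cdot 1} + 2 \left(-10\right) \frac{1}{5 - 10} = 115 \cdot \frac{1}{6} \cdot 13 \frac{1}{-12 + 3} + 2 \left(-10\right) \frac{1}{-5} = 115 \cdot \frac{1}{6} \cdot 13 \frac{1}{-9} + 2 \left(-10\right) \left(- \frac{1}{5}\right) = 115 \cdot \frac{1}{6} \cdot 13 \left(- \frac{1}{9}\right) + 4 = 115 \left(- \frac{13}{54}\right) + 4 = - \frac{1495}{54} + 4 = - \frac{1279}{54}$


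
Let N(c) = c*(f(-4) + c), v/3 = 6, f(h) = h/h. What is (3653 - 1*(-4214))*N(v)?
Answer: 2690514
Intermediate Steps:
f(h) = 1
v = 18 (v = 3*6 = 18)
N(c) = c*(1 + c)
(3653 - 1*(-4214))*N(v) = (3653 - 1*(-4214))*(18*(1 + 18)) = (3653 + 4214)*(18*19) = 7867*342 = 2690514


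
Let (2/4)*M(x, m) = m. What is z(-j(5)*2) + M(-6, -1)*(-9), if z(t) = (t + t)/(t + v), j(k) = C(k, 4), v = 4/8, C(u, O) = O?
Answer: 302/15 ≈ 20.133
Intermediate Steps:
M(x, m) = 2*m
v = 1/2 (v = 4*(1/8) = 1/2 ≈ 0.50000)
j(k) = 4
z(t) = 2*t/(1/2 + t) (z(t) = (t + t)/(t + 1/2) = (2*t)/(1/2 + t) = 2*t/(1/2 + t))
z(-j(5)*2) + M(-6, -1)*(-9) = 4*(-1*4*2)/(1 + 2*(-1*4*2)) + (2*(-1))*(-9) = 4*(-4*2)/(1 + 2*(-4*2)) - 2*(-9) = 4*(-8)/(1 + 2*(-8)) + 18 = 4*(-8)/(1 - 16) + 18 = 4*(-8)/(-15) + 18 = 4*(-8)*(-1/15) + 18 = 32/15 + 18 = 302/15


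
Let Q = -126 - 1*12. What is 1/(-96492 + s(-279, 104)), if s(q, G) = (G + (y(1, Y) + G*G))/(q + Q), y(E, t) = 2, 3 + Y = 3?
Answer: -417/40248086 ≈ -1.0361e-5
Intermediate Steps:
Y = 0 (Y = -3 + 3 = 0)
Q = -138 (Q = -126 - 12 = -138)
s(q, G) = (2 + G + G**2)/(-138 + q) (s(q, G) = (G + (2 + G*G))/(q - 138) = (G + (2 + G**2))/(-138 + q) = (2 + G + G**2)/(-138 + q))
1/(-96492 + s(-279, 104)) = 1/(-96492 + (2 + 104 + 104**2)/(-138 - 279)) = 1/(-96492 + (2 + 104 + 10816)/(-417)) = 1/(-96492 - 1/417*10922) = 1/(-96492 - 10922/417) = 1/(-40248086/417) = -417/40248086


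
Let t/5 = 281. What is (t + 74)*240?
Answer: 354960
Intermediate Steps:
t = 1405 (t = 5*281 = 1405)
(t + 74)*240 = (1405 + 74)*240 = 1479*240 = 354960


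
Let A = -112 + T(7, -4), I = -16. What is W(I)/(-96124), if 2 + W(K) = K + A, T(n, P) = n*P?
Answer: 79/48062 ≈ 0.0016437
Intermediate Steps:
T(n, P) = P*n
A = -140 (A = -112 - 4*7 = -112 - 28 = -140)
W(K) = -142 + K (W(K) = -2 + (K - 140) = -2 + (-140 + K) = -142 + K)
W(I)/(-96124) = (-142 - 16)/(-96124) = -158*(-1/96124) = 79/48062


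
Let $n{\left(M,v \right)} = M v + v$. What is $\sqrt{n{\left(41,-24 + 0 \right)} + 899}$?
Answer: $i \sqrt{109} \approx 10.44 i$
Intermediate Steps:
$n{\left(M,v \right)} = v + M v$
$\sqrt{n{\left(41,-24 + 0 \right)} + 899} = \sqrt{\left(-24 + 0\right) \left(1 + 41\right) + 899} = \sqrt{\left(-24\right) 42 + 899} = \sqrt{-1008 + 899} = \sqrt{-109} = i \sqrt{109}$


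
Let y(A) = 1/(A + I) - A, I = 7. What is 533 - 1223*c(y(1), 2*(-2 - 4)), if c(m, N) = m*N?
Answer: -24617/2 ≈ -12309.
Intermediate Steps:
y(A) = 1/(7 + A) - A (y(A) = 1/(A + 7) - A = 1/(7 + A) - A)
c(m, N) = N*m
533 - 1223*c(y(1), 2*(-2 - 4)) = 533 - 1223*2*(-2 - 4)*(1 - 1*1**2 - 7*1)/(7 + 1) = 533 - 1223*2*(-6)*(1 - 1*1 - 7)/8 = 533 - (-14676)*(1 - 1 - 7)/8 = 533 - (-14676)*(1/8)*(-7) = 533 - (-14676)*(-7)/8 = 533 - 1223*21/2 = 533 - 25683/2 = -24617/2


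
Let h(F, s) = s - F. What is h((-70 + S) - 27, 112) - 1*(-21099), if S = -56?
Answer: 21364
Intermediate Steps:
h((-70 + S) - 27, 112) - 1*(-21099) = (112 - ((-70 - 56) - 27)) - 1*(-21099) = (112 - (-126 - 27)) + 21099 = (112 - 1*(-153)) + 21099 = (112 + 153) + 21099 = 265 + 21099 = 21364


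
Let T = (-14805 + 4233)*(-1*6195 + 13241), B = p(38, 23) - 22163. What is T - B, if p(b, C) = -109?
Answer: -74468040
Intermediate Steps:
B = -22272 (B = -109 - 22163 = -22272)
T = -74490312 (T = -10572*(-6195 + 13241) = -10572*7046 = -74490312)
T - B = -74490312 - 1*(-22272) = -74490312 + 22272 = -74468040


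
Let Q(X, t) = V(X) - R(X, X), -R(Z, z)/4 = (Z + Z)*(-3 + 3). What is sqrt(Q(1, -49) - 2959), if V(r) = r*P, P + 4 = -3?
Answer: I*sqrt(2966) ≈ 54.461*I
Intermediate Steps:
P = -7 (P = -4 - 3 = -7)
V(r) = -7*r (V(r) = r*(-7) = -7*r)
R(Z, z) = 0 (R(Z, z) = -4*(Z + Z)*(-3 + 3) = -4*2*Z*0 = -4*0 = 0)
Q(X, t) = -7*X (Q(X, t) = -7*X - 1*0 = -7*X + 0 = -7*X)
sqrt(Q(1, -49) - 2959) = sqrt(-7*1 - 2959) = sqrt(-7 - 2959) = sqrt(-2966) = I*sqrt(2966)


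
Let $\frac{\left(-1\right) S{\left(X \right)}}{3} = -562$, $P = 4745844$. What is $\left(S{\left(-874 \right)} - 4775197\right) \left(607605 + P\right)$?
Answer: $-25554747689439$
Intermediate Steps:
$S{\left(X \right)} = 1686$ ($S{\left(X \right)} = \left(-3\right) \left(-562\right) = 1686$)
$\left(S{\left(-874 \right)} - 4775197\right) \left(607605 + P\right) = \left(1686 - 4775197\right) \left(607605 + 4745844\right) = \left(-4773511\right) 5353449 = -25554747689439$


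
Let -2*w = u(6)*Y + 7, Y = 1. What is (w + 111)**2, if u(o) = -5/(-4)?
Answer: 731025/64 ≈ 11422.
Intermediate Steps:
u(o) = 5/4 (u(o) = -5*(-1/4) = 5/4)
w = -33/8 (w = -((5/4)*1 + 7)/2 = -(5/4 + 7)/2 = -1/2*33/4 = -33/8 ≈ -4.1250)
(w + 111)**2 = (-33/8 + 111)**2 = (855/8)**2 = 731025/64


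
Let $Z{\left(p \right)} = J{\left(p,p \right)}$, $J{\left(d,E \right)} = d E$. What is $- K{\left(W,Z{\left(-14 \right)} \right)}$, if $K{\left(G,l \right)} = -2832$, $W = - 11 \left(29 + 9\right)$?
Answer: $2832$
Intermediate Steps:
$J{\left(d,E \right)} = E d$
$Z{\left(p \right)} = p^{2}$ ($Z{\left(p \right)} = p p = p^{2}$)
$W = -418$ ($W = \left(-11\right) 38 = -418$)
$- K{\left(W,Z{\left(-14 \right)} \right)} = \left(-1\right) \left(-2832\right) = 2832$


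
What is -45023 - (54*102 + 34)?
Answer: -50565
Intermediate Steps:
-45023 - (54*102 + 34) = -45023 - (5508 + 34) = -45023 - 1*5542 = -45023 - 5542 = -50565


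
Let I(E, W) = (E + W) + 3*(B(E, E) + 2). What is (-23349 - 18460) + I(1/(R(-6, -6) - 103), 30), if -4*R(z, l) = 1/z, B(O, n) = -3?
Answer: -103243346/2471 ≈ -41782.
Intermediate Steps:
R(z, l) = -1/(4*z)
I(E, W) = -3 + E + W (I(E, W) = (E + W) + 3*(-3 + 2) = (E + W) + 3*(-1) = (E + W) - 3 = -3 + E + W)
(-23349 - 18460) + I(1/(R(-6, -6) - 103), 30) = (-23349 - 18460) + (-3 + 1/(-1/4/(-6) - 103) + 30) = -41809 + (-3 + 1/(-1/4*(-1/6) - 103) + 30) = -41809 + (-3 + 1/(1/24 - 103) + 30) = -41809 + (-3 + 1/(-2471/24) + 30) = -41809 + (-3 - 24/2471 + 30) = -41809 + 66693/2471 = -103243346/2471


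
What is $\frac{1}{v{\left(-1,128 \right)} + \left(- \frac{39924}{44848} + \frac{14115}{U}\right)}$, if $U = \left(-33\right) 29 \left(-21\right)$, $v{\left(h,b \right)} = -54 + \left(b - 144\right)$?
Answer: $- \frac{75109188}{5271753419} \approx -0.014247$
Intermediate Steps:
$v{\left(h,b \right)} = -198 + b$ ($v{\left(h,b \right)} = -54 + \left(-144 + b\right) = -198 + b$)
$U = 20097$ ($U = \left(-957\right) \left(-21\right) = 20097$)
$\frac{1}{v{\left(-1,128 \right)} + \left(- \frac{39924}{44848} + \frac{14115}{U}\right)} = \frac{1}{\left(-198 + 128\right) + \left(- \frac{39924}{44848} + \frac{14115}{20097}\right)} = \frac{1}{-70 + \left(\left(-39924\right) \frac{1}{44848} + 14115 \cdot \frac{1}{20097}\right)} = \frac{1}{-70 + \left(- \frac{9981}{11212} + \frac{4705}{6699}\right)} = \frac{1}{-70 - \frac{14110259}{75109188}} = \frac{1}{- \frac{5271753419}{75109188}} = - \frac{75109188}{5271753419}$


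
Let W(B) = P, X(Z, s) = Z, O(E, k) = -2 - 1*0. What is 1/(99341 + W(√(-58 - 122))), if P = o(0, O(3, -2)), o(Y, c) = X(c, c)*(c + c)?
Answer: 1/99349 ≈ 1.0066e-5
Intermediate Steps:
O(E, k) = -2 (O(E, k) = -2 + 0 = -2)
o(Y, c) = 2*c² (o(Y, c) = c*(c + c) = c*(2*c) = 2*c²)
P = 8 (P = 2*(-2)² = 2*4 = 8)
W(B) = 8
1/(99341 + W(√(-58 - 122))) = 1/(99341 + 8) = 1/99349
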